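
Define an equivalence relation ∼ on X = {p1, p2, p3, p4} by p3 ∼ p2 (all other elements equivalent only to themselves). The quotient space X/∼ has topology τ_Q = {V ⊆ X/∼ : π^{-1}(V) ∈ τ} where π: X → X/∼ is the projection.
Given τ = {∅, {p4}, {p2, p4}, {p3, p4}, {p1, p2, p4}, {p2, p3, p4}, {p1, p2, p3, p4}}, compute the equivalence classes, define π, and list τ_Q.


X/∼ = {[p1], [p2=p3], [p4]}; |τ_Q| = 4.

Equivalence classes: [p1], [p2=p3], [p4].
Quotient map π: X → X/∼ sends p1 ↦ [p1], p2 ↦ [p2=p3], p3 ↦ [p2=p3], p4 ↦ [p4].
For each subset V ⊆ X/∼, compute π^{-1}(V) ⊆ X and check whether π^{-1}(V) ∈ τ. V is open in τ_Q iff π^{-1}(V) ∈ τ.
  V = {}: π^{-1}(V) = ∅ ∈ τ ✓.
  V = {[p1]}: π^{-1}(V) = {p1} ∉ τ ✗.
  V = {[p2=p3]}: π^{-1}(V) = {p2, p3} ∉ τ ✗.
  V = {[p1], [p2=p3]}: π^{-1}(V) = {p1, p2, p3} ∉ τ ✗.
  V = {[p4]}: π^{-1}(V) = {p4} ∈ τ ✓.
  V = {[p1], [p4]}: π^{-1}(V) = {p1, p4} ∉ τ ✗.
  V = {[p2=p3], [p4]}: π^{-1}(V) = {p2, p3, p4} ∈ τ ✓.
  V = {[p1], [p2=p3], [p4]}: π^{-1}(V) = {p1, p2, p3, p4} ∈ τ ✓.
Open sets in the quotient: τ_Q = {{}, {[p4]}, {[p2=p3], [p4]}, {[p1], [p2=p3], [p4]}} (4 elements).


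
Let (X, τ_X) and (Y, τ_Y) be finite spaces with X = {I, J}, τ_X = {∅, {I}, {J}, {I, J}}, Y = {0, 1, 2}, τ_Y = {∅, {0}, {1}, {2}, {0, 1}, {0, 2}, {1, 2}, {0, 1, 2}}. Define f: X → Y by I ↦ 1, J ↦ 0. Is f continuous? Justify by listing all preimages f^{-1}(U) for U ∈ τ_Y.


f IS continuous.

Compute f^{-1}(U) for each U ∈ τ_Y:
  U = ∅: f^{-1}(U) = ∅ ∈ τ_X ✓.
  U = {0}: f^{-1}(U) = {J} ∈ τ_X ✓.
  U = {1}: f^{-1}(U) = {I} ∈ τ_X ✓.
  U = {2}: f^{-1}(U) = ∅ ∈ τ_X ✓.
  U = {0, 1}: f^{-1}(U) = {I, J} ∈ τ_X ✓.
  U = {0, 2}: f^{-1}(U) = {J} ∈ τ_X ✓.
  U = {1, 2}: f^{-1}(U) = {I} ∈ τ_X ✓.
  U = {0, 1, 2}: f^{-1}(U) = {I, J} ∈ τ_X ✓.
Every preimage lies in τ_X, so f IS continuous.


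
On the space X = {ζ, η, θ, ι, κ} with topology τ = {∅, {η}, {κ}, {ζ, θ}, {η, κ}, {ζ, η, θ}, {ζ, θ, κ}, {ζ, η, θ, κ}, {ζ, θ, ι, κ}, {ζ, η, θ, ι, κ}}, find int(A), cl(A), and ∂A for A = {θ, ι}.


int(A) = ∅, cl(A) = {ζ, θ, ι}, ∂A = {ζ, θ, ι}.

Closed sets in (X, τ) are complements of opens:
  closed(X, τ) = {∅, {η}, {ι}, {η, ι}, {ι, κ}, {ζ, θ, ι}, {η, ι, κ}, {ζ, η, θ, ι}, {ζ, θ, ι, κ}, {ζ, η, θ, ι, κ}}.
int(A) = ⋃ {U ∈ τ : U ⊆ A}. Opens contained in A: ∅.
Taking the union of these: int(A) = ∅.
cl(A) = ⋂ {C closed : A ⊆ C}. Closed sets containing A: {ζ, θ, ι}, {ζ, η, θ, ι}, {ζ, θ, ι, κ}, {ζ, η, θ, ι, κ}.
Intersecting these: cl(A) = {ζ, θ, ι}.
∂A = cl(A) ∖ int(A) = {ζ, θ, ι} ∖ ∅ = {ζ, θ, ι}.


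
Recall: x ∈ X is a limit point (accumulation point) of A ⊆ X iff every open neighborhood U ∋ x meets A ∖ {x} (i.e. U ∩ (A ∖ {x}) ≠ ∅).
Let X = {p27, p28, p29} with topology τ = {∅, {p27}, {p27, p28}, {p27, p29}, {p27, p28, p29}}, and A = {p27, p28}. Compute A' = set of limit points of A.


A' = {p28, p29}

For each x ∈ X, list the open sets U ∈ τ with x ∈ U, then check whether U ∩ (A ∖ {x}) ≠ ∅ for every such U.
  x = p27: open {p27} ∋ x has {p27} ∩ (A ∖ {p27}) = ∅, so x is NOT a limit point.
  x = p28: opens ∋ x are {p27, p28}, {p27, p28, p29}; each meets A ∖ {p28}, so x IS a limit point.
  x = p29: opens ∋ x are {p27, p29}, {p27, p28, p29}; each meets A ∖ {p29}, so x IS a limit point.
Collecting: A' = {p28, p29}.


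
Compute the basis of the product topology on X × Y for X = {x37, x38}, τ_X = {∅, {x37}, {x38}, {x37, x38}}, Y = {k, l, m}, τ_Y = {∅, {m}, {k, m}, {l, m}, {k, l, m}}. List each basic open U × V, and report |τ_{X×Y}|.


Basis B = {∅ × ∅, {x37} × {m}, {x38} × {m}, {x37} × {k, m}, {x37} × {l, m}, {x37, x38} × {m}, {x38} × {k, m}, {x38} × {l, m}, {x37} × {k, l, m}, {x38} × {k, l, m}, {x37, x38} × {k, m}, {x37, x38} × {l, m}, {x37, x38} × {k, l, m}}; |τ_{X×Y}| = 25.

Enumerate products U × V with U ∈ τ_X, V ∈ τ_Y (deduplicated):
  ∅ × ∅ = {} (∅)
  {x37} × {m} = {(x37,m)}
  {x38} × {m} = {(x38,m)}
  {x37} × {k, m} = {(x37,k), (x37,m)}
  {x37} × {l, m} = {(x37,l), (x37,m)}
  {x37, x38} × {m} = {(x37,m), (x38,m)}
  {x38} × {k, m} = {(x38,k), (x38,m)}
  {x38} × {l, m} = {(x38,l), (x38,m)}
  {x37} × {k, l, m} = {(x37,k), (x37,l), (x37,m)}
  {x38} × {k, l, m} = {(x38,k), (x38,l), (x38,m)}
  {x37, x38} × {k, m} = {(x37,k), (x37,m), (x38,k), (x38,m)}
  {x37, x38} × {l, m} = {(x37,l), (x37,m), (x38,l), (x38,m)}
  {x37, x38} × {k, l, m} = {(x37,k), (x37,l), (x37,m), (x38,k), (x38,l), (x38,m)}
These 13 distinct sets form the basis B.
Close under arbitrary unions to get τ_{X×Y}; counting gives |τ_{X×Y}| = 25.


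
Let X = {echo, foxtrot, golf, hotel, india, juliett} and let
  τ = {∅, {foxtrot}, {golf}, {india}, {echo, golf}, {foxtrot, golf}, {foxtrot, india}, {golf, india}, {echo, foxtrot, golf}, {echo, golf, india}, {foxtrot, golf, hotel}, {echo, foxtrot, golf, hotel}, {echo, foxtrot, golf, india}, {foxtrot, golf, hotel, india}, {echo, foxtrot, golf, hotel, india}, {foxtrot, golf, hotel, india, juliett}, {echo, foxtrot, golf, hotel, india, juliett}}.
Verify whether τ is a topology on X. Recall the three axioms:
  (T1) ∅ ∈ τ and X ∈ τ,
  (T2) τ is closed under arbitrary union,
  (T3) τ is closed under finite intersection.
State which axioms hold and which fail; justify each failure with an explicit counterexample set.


τ is NOT a topology on X.

Axiom (T1): ∅ ∈ τ? Yes; X ∈ τ? Yes.
Axiom (T2/T3): check pairwise unions and intersections of members of τ.
Counterexample for (T2): {foxtrot} ∪ {golf, india} = {foxtrot, golf, india} ∉ τ. Therefore τ is NOT a topology.


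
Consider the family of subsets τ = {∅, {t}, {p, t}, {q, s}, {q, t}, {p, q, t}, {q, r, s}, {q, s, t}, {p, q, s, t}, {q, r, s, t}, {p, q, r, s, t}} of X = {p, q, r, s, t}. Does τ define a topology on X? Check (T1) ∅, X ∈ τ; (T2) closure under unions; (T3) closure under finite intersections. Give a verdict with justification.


τ is NOT a topology on X.

Axiom (T1): ∅ ∈ τ? Yes; X ∈ τ? Yes.
Axiom (T2/T3): check pairwise unions and intersections of members of τ.
Counterexample for (T3): {q, s} ∩ {q, t} = {q} ∉ τ. Therefore τ is NOT a topology.


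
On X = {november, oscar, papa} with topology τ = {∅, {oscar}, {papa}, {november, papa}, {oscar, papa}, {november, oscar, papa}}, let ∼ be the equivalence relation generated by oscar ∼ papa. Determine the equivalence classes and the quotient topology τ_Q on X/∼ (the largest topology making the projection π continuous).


X/∼ = {[november], [oscar=papa]}; |τ_Q| = 3.

Equivalence classes: [november], [oscar=papa].
Quotient map π: X → X/∼ sends november ↦ [november], oscar ↦ [oscar=papa], papa ↦ [oscar=papa].
For each subset V ⊆ X/∼, compute π^{-1}(V) ⊆ X and check whether π^{-1}(V) ∈ τ. V is open in τ_Q iff π^{-1}(V) ∈ τ.
  V = {}: π^{-1}(V) = ∅ ∈ τ ✓.
  V = {[november]}: π^{-1}(V) = {november} ∉ τ ✗.
  V = {[oscar=papa]}: π^{-1}(V) = {oscar, papa} ∈ τ ✓.
  V = {[november], [oscar=papa]}: π^{-1}(V) = {november, oscar, papa} ∈ τ ✓.
Open sets in the quotient: τ_Q = {{}, {[oscar=papa]}, {[november], [oscar=papa]}} (3 elements).


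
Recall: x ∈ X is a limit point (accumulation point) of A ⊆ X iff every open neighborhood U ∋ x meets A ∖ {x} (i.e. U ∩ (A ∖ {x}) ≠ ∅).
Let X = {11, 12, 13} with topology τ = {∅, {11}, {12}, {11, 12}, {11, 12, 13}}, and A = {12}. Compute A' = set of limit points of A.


A' = {13}

For each x ∈ X, list the open sets U ∈ τ with x ∈ U, then check whether U ∩ (A ∖ {x}) ≠ ∅ for every such U.
  x = 11: open {11} ∋ x has {11} ∩ (A ∖ {11}) = ∅, so x is NOT a limit point.
  x = 12: open {12} ∋ x has {12} ∩ (A ∖ {12}) = ∅, so x is NOT a limit point.
  x = 13: opens ∋ x are {11, 12, 13}; each meets A ∖ {13}, so x IS a limit point.
Collecting: A' = {13}.


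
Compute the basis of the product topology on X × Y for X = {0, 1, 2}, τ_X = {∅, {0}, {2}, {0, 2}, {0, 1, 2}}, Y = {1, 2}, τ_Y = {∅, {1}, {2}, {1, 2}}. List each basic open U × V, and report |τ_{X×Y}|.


Basis B = {∅ × ∅, {0} × {1}, {0} × {2}, {2} × {1}, {2} × {2}, {0} × {1, 2}, {0, 2} × {1}, {0, 2} × {2}, {2} × {1, 2}, {0, 1, 2} × {1}, {0, 1, 2} × {2}, {0, 2} × {1, 2}, {0, 1, 2} × {1, 2}}; |τ_{X×Y}| = 25.

Enumerate products U × V with U ∈ τ_X, V ∈ τ_Y (deduplicated):
  ∅ × ∅ = {} (∅)
  {0} × {1} = {(0,1)}
  {0} × {2} = {(0,2)}
  {2} × {1} = {(2,1)}
  {2} × {2} = {(2,2)}
  {0} × {1, 2} = {(0,1), (0,2)}
  {0, 2} × {1} = {(0,1), (2,1)}
  {0, 2} × {2} = {(0,2), (2,2)}
  {2} × {1, 2} = {(2,1), (2,2)}
  {0, 1, 2} × {1} = {(0,1), (1,1), (2,1)}
  {0, 1, 2} × {2} = {(0,2), (1,2), (2,2)}
  {0, 2} × {1, 2} = {(0,1), (0,2), (2,1), (2,2)}
  {0, 1, 2} × {1, 2} = {(0,1), (0,2), (1,1), (1,2), (2,1), (2,2)}
These 13 distinct sets form the basis B.
Close under arbitrary unions to get τ_{X×Y}; counting gives |τ_{X×Y}| = 25.


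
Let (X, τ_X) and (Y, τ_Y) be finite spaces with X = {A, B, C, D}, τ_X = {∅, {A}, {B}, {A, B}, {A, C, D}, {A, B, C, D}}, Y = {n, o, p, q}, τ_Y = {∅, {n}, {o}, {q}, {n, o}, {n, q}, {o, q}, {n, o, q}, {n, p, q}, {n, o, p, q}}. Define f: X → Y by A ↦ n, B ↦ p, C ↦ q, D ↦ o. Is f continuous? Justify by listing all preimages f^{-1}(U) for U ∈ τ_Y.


f is NOT continuous.

Compute f^{-1}(U) for each U ∈ τ_Y:
  U = ∅: f^{-1}(U) = ∅ ∈ τ_X ✓.
  U = {n}: f^{-1}(U) = {A} ∈ τ_X ✓.
  U = {o}: f^{-1}(U) = {D} ∉ τ_X ✗.
  U = {q}: f^{-1}(U) = {C} ∉ τ_X ✗.
  U = {n, o}: f^{-1}(U) = {A, D} ∉ τ_X ✗.
  U = {n, q}: f^{-1}(U) = {A, C} ∉ τ_X ✗.
  U = {o, q}: f^{-1}(U) = {C, D} ∉ τ_X ✗.
  U = {n, o, q}: f^{-1}(U) = {A, C, D} ∈ τ_X ✓.
  U = {n, p, q}: f^{-1}(U) = {A, B, C} ∉ τ_X ✗.
  U = {n, o, p, q}: f^{-1}(U) = {A, B, C, D} ∈ τ_X ✓.
Found U = {o} with f^{-1}(U) = {D} not in τ_X. Therefore f is NOT continuous.


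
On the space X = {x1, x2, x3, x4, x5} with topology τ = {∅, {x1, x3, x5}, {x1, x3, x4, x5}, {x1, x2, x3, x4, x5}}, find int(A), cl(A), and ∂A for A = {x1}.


int(A) = ∅, cl(A) = {x1, x2, x3, x4, x5}, ∂A = {x1, x2, x3, x4, x5}.

Closed sets in (X, τ) are complements of opens:
  closed(X, τ) = {∅, {x2}, {x2, x4}, {x1, x2, x3, x4, x5}}.
int(A) = ⋃ {U ∈ τ : U ⊆ A}. Opens contained in A: ∅.
Taking the union of these: int(A) = ∅.
cl(A) = ⋂ {C closed : A ⊆ C}. Closed sets containing A: {x1, x2, x3, x4, x5}.
Intersecting these: cl(A) = {x1, x2, x3, x4, x5}.
∂A = cl(A) ∖ int(A) = {x1, x2, x3, x4, x5} ∖ ∅ = {x1, x2, x3, x4, x5}.


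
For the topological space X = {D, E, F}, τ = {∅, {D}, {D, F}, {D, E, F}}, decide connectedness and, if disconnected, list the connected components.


(X, τ) is connected.

Find clopen sets (U ∈ τ with X ∖ U ∈ τ):
  U = ∅, X ∖ U = {D, E, F} — both open, so U is clopen.
  U = {D, E, F}, X ∖ U = ∅ — both open, so U is clopen.
Only trivial clopens (∅ and X) exist, so (X, τ) is connected.
Compute connected components by grouping points that agree on all clopens:
  component: {D, E, F}


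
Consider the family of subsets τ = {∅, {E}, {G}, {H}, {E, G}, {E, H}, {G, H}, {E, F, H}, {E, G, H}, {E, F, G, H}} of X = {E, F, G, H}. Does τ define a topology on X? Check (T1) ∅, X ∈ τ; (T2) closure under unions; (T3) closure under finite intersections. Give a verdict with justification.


τ IS a topology on X.

Axiom (T1): ∅ ∈ τ? Yes; X ∈ τ? Yes.
Axiom (T2/T3): check pairwise unions and intersections of members of τ.
All pairwise intersections and unions checked — each lies in τ. Therefore τ satisfies (T1), (T2), (T3): it IS a topology on X.


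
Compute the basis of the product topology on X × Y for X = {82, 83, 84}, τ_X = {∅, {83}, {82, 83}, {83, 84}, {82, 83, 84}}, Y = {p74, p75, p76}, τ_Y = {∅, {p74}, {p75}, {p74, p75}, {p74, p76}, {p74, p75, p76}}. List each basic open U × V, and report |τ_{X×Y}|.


Basis B = {∅ × ∅, {83} × {p74}, {83} × {p75}, {82, 83} × {p74}, {82, 83} × {p75}, {83} × {p74, p75}, {83} × {p74, p76}, {83, 84} × {p74}, {83, 84} × {p75}, {82, 83, 84} × {p74}, {82, 83, 84} × {p75}, {83} × {p74, p75, p76}, {82, 83} × {p74, p75}, {82, 83} × {p74, p76}, {83, 84} × {p74, p75}, {83, 84} × {p74, p76}, {82, 83} × {p74, p75, p76}, {82, 83, 84} × {p74, p75}, {82, 83, 84} × {p74, p76}, {83, 84} × {p74, p75, p76}, {82, 83, 84} × {p74, p75, p76}}; |τ_{X×Y}| = 70.

Enumerate products U × V with U ∈ τ_X, V ∈ τ_Y (deduplicated):
  ∅ × ∅ = {} (∅)
  {83} × {p74} = {(83,p74)}
  {83} × {p75} = {(83,p75)}
  {82, 83} × {p74} = {(82,p74), (83,p74)}
  {82, 83} × {p75} = {(82,p75), (83,p75)}
  {83} × {p74, p75} = {(83,p74), (83,p75)}
  {83} × {p74, p76} = {(83,p74), (83,p76)}
  {83, 84} × {p74} = {(83,p74), (84,p74)}
  {83, 84} × {p75} = {(83,p75), (84,p75)}
  {82, 83, 84} × {p74} = {(82,p74), (83,p74), (84,p74)}
  {82, 83, 84} × {p75} = {(82,p75), (83,p75), (84,p75)}
  {83} × {p74, p75, p76} = {(83,p74), (83,p75), (83,p76)}
  {82, 83} × {p74, p75} = {(82,p74), (82,p75), (83,p74), (83,p75)}
  {82, 83} × {p74, p76} = {(82,p74), (82,p76), (83,p74), (83,p76)}
  {83, 84} × {p74, p75} = {(83,p74), (83,p75), (84,p74), (84,p75)}
  {83, 84} × {p74, p76} = {(83,p74), (83,p76), (84,p74), (84,p76)}
  {82, 83} × {p74, p75, p76} = {(82,p74), (82,p75), (82,p76), (83,p74), (83,p75), (83,p76)}
  {82, 83, 84} × {p74, p75} = {(82,p74), (82,p75), (83,p74), (83,p75), (84,p74), (84,p75)}
  {82, 83, 84} × {p74, p76} = {(82,p74), (82,p76), (83,p74), (83,p76), (84,p74), (84,p76)}
  {83, 84} × {p74, p75, p76} = {(83,p74), (83,p75), (83,p76), (84,p74), (84,p75), (84,p76)}
  {82, 83, 84} × {p74, p75, p76} = {(82,p74), (82,p75), (82,p76), (83,p74), (83,p75), (83,p76), (84,p74), (84,p75), (84,p76)}
These 21 distinct sets form the basis B.
Close under arbitrary unions to get τ_{X×Y}; counting gives |τ_{X×Y}| = 70.


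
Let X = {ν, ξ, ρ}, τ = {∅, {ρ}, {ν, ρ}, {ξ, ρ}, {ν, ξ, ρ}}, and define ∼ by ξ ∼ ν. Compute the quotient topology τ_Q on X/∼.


X/∼ = {[ν=ξ], [ρ]}; |τ_Q| = 3.

Equivalence classes: [ν=ξ], [ρ].
Quotient map π: X → X/∼ sends ν ↦ [ν=ξ], ξ ↦ [ν=ξ], ρ ↦ [ρ].
For each subset V ⊆ X/∼, compute π^{-1}(V) ⊆ X and check whether π^{-1}(V) ∈ τ. V is open in τ_Q iff π^{-1}(V) ∈ τ.
  V = {}: π^{-1}(V) = ∅ ∈ τ ✓.
  V = {[ν=ξ]}: π^{-1}(V) = {ν, ξ} ∉ τ ✗.
  V = {[ρ]}: π^{-1}(V) = {ρ} ∈ τ ✓.
  V = {[ν=ξ], [ρ]}: π^{-1}(V) = {ν, ξ, ρ} ∈ τ ✓.
Open sets in the quotient: τ_Q = {{}, {[ρ]}, {[ν=ξ], [ρ]}} (3 elements).


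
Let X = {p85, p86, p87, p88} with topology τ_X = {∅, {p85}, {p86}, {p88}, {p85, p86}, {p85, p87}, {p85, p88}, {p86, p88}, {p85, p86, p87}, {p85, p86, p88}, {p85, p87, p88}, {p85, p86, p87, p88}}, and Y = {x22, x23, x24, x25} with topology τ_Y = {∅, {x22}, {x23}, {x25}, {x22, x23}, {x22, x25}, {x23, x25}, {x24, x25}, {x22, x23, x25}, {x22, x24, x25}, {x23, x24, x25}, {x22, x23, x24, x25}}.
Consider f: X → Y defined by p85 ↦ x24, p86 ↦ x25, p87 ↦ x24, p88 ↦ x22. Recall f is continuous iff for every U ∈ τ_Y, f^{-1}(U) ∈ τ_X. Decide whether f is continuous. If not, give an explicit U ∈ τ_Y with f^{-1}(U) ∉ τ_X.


f IS continuous.

Compute f^{-1}(U) for each U ∈ τ_Y:
  U = ∅: f^{-1}(U) = ∅ ∈ τ_X ✓.
  U = {x22}: f^{-1}(U) = {p88} ∈ τ_X ✓.
  U = {x23}: f^{-1}(U) = ∅ ∈ τ_X ✓.
  U = {x25}: f^{-1}(U) = {p86} ∈ τ_X ✓.
  U = {x22, x23}: f^{-1}(U) = {p88} ∈ τ_X ✓.
  U = {x22, x25}: f^{-1}(U) = {p86, p88} ∈ τ_X ✓.
  U = {x23, x25}: f^{-1}(U) = {p86} ∈ τ_X ✓.
  U = {x24, x25}: f^{-1}(U) = {p85, p86, p87} ∈ τ_X ✓.
  U = {x22, x23, x25}: f^{-1}(U) = {p86, p88} ∈ τ_X ✓.
  U = {x22, x24, x25}: f^{-1}(U) = {p85, p86, p87, p88} ∈ τ_X ✓.
  U = {x23, x24, x25}: f^{-1}(U) = {p85, p86, p87} ∈ τ_X ✓.
  U = {x22, x23, x24, x25}: f^{-1}(U) = {p85, p86, p87, p88} ∈ τ_X ✓.
Every preimage lies in τ_X, so f IS continuous.


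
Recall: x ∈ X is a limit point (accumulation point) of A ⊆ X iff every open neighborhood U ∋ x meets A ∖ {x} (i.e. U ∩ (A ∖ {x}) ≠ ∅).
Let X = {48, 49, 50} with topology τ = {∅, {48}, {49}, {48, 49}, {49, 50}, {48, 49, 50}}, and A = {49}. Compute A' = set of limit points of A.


A' = {50}

For each x ∈ X, list the open sets U ∈ τ with x ∈ U, then check whether U ∩ (A ∖ {x}) ≠ ∅ for every such U.
  x = 48: open {48} ∋ x has {48} ∩ (A ∖ {48}) = ∅, so x is NOT a limit point.
  x = 49: open {49} ∋ x has {49} ∩ (A ∖ {49}) = ∅, so x is NOT a limit point.
  x = 50: opens ∋ x are {49, 50}, {48, 49, 50}; each meets A ∖ {50}, so x IS a limit point.
Collecting: A' = {50}.


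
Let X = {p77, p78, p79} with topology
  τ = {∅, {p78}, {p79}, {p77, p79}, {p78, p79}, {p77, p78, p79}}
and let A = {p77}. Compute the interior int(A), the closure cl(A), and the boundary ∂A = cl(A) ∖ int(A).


int(A) = ∅, cl(A) = {p77}, ∂A = {p77}.

Closed sets in (X, τ) are complements of opens:
  closed(X, τ) = {∅, {p77}, {p78}, {p77, p78}, {p77, p79}, {p77, p78, p79}}.
int(A) = ⋃ {U ∈ τ : U ⊆ A}. Opens contained in A: ∅.
Taking the union of these: int(A) = ∅.
cl(A) = ⋂ {C closed : A ⊆ C}. Closed sets containing A: {p77}, {p77, p78}, {p77, p79}, {p77, p78, p79}.
Intersecting these: cl(A) = {p77}.
∂A = cl(A) ∖ int(A) = {p77} ∖ ∅ = {p77}.


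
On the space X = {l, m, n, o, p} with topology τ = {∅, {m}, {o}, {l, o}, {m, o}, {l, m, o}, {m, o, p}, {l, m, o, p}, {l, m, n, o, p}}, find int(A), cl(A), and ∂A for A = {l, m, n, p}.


int(A) = {m}, cl(A) = {l, m, n, p}, ∂A = {l, n, p}.

Closed sets in (X, τ) are complements of opens:
  closed(X, τ) = {∅, {n}, {l, n}, {n, p}, {l, n, p}, {m, n, p}, {l, m, n, p}, {l, n, o, p}, {l, m, n, o, p}}.
int(A) = ⋃ {U ∈ τ : U ⊆ A}. Opens contained in A: ∅, {m}.
Taking the union of these: int(A) = {m}.
cl(A) = ⋂ {C closed : A ⊆ C}. Closed sets containing A: {l, m, n, p}, {l, m, n, o, p}.
Intersecting these: cl(A) = {l, m, n, p}.
∂A = cl(A) ∖ int(A) = {l, m, n, p} ∖ {m} = {l, n, p}.


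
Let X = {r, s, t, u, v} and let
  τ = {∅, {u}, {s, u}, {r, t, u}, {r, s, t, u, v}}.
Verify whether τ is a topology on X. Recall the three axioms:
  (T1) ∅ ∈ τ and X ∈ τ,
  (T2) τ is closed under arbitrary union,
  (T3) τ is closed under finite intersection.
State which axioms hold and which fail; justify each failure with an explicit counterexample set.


τ is NOT a topology on X.

Axiom (T1): ∅ ∈ τ? Yes; X ∈ τ? Yes.
Axiom (T2/T3): check pairwise unions and intersections of members of τ.
Counterexample for (T2): {s, u} ∪ {r, t, u} = {r, s, t, u} ∉ τ. Therefore τ is NOT a topology.


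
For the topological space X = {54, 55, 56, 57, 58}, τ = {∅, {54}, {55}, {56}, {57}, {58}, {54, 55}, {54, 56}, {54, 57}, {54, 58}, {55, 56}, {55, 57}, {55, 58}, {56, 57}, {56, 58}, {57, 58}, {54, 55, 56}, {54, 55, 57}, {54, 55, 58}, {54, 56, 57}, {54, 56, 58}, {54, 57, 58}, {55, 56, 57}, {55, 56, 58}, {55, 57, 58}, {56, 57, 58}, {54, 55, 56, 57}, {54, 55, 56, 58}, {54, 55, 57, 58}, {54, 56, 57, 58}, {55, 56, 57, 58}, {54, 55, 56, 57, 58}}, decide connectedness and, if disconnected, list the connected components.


(X, τ) is disconnected; components = [{54}, {55}, {56}, {57}, {58}].

Find clopen sets (U ∈ τ with X ∖ U ∈ τ):
  U = ∅, X ∖ U = {54, 55, 56, 57, 58} — both open, so U is clopen.
  U = {54}, X ∖ U = {55, 56, 57, 58} — both open, so U is clopen.
  U = {55}, X ∖ U = {54, 56, 57, 58} — both open, so U is clopen.
  U = {56}, X ∖ U = {54, 55, 57, 58} — both open, so U is clopen.
  U = {57}, X ∖ U = {54, 55, 56, 58} — both open, so U is clopen.
  U = {58}, X ∖ U = {54, 55, 56, 57} — both open, so U is clopen.
  U = {54, 55}, X ∖ U = {56, 57, 58} — both open, so U is clopen.
  U = {54, 56}, X ∖ U = {55, 57, 58} — both open, so U is clopen.
  U = {54, 57}, X ∖ U = {55, 56, 58} — both open, so U is clopen.
  U = {54, 58}, X ∖ U = {55, 56, 57} — both open, so U is clopen.
  U = {55, 56}, X ∖ U = {54, 57, 58} — both open, so U is clopen.
  U = {55, 57}, X ∖ U = {54, 56, 58} — both open, so U is clopen.
  U = {55, 58}, X ∖ U = {54, 56, 57} — both open, so U is clopen.
  U = {56, 57}, X ∖ U = {54, 55, 58} — both open, so U is clopen.
  U = {56, 58}, X ∖ U = {54, 55, 57} — both open, so U is clopen.
  U = {57, 58}, X ∖ U = {54, 55, 56} — both open, so U is clopen.
  U = {54, 55, 56}, X ∖ U = {57, 58} — both open, so U is clopen.
  U = {54, 55, 57}, X ∖ U = {56, 58} — both open, so U is clopen.
  U = {54, 55, 58}, X ∖ U = {56, 57} — both open, so U is clopen.
  U = {54, 56, 57}, X ∖ U = {55, 58} — both open, so U is clopen.
  U = {54, 56, 58}, X ∖ U = {55, 57} — both open, so U is clopen.
  U = {54, 57, 58}, X ∖ U = {55, 56} — both open, so U is clopen.
  U = {55, 56, 57}, X ∖ U = {54, 58} — both open, so U is clopen.
  U = {55, 56, 58}, X ∖ U = {54, 57} — both open, so U is clopen.
  U = {55, 57, 58}, X ∖ U = {54, 56} — both open, so U is clopen.
  U = {56, 57, 58}, X ∖ U = {54, 55} — both open, so U is clopen.
  U = {54, 55, 56, 57}, X ∖ U = {58} — both open, so U is clopen.
  U = {54, 55, 56, 58}, X ∖ U = {57} — both open, so U is clopen.
  U = {54, 55, 57, 58}, X ∖ U = {56} — both open, so U is clopen.
  U = {54, 56, 57, 58}, X ∖ U = {55} — both open, so U is clopen.
  U = {55, 56, 57, 58}, X ∖ U = {54} — both open, so U is clopen.
  U = {54, 55, 56, 57, 58}, X ∖ U = ∅ — both open, so U is clopen.
Nontrivial clopen(s) exist: e.g. {55, 57, 58}. So (X, τ) is disconnected.
Compute connected components by grouping points that agree on all clopens:
  component: {54}
  component: {55}
  component: {56}
  component: {57}
  component: {58}


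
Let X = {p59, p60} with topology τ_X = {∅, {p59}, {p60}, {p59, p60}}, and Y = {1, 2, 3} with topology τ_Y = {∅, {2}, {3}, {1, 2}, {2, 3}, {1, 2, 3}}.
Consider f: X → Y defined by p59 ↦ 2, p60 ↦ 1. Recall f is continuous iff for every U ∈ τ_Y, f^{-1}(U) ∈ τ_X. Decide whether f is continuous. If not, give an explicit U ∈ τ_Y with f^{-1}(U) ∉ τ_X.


f IS continuous.

Compute f^{-1}(U) for each U ∈ τ_Y:
  U = ∅: f^{-1}(U) = ∅ ∈ τ_X ✓.
  U = {2}: f^{-1}(U) = {p59} ∈ τ_X ✓.
  U = {3}: f^{-1}(U) = ∅ ∈ τ_X ✓.
  U = {1, 2}: f^{-1}(U) = {p59, p60} ∈ τ_X ✓.
  U = {2, 3}: f^{-1}(U) = {p59} ∈ τ_X ✓.
  U = {1, 2, 3}: f^{-1}(U) = {p59, p60} ∈ τ_X ✓.
Every preimage lies in τ_X, so f IS continuous.


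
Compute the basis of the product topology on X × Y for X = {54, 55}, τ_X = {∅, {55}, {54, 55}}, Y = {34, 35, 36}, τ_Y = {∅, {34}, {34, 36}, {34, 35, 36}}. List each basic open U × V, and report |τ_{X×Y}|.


Basis B = {∅ × ∅, {55} × {34}, {54, 55} × {34}, {55} × {34, 36}, {55} × {34, 35, 36}, {54, 55} × {34, 36}, {54, 55} × {34, 35, 36}}; |τ_{X×Y}| = 10.

Enumerate products U × V with U ∈ τ_X, V ∈ τ_Y (deduplicated):
  ∅ × ∅ = {} (∅)
  {55} × {34} = {(55,34)}
  {54, 55} × {34} = {(54,34), (55,34)}
  {55} × {34, 36} = {(55,34), (55,36)}
  {55} × {34, 35, 36} = {(55,34), (55,35), (55,36)}
  {54, 55} × {34, 36} = {(54,34), (54,36), (55,34), (55,36)}
  {54, 55} × {34, 35, 36} = {(54,34), (54,35), (54,36), (55,34), (55,35), (55,36)}
These 7 distinct sets form the basis B.
Close under arbitrary unions to get τ_{X×Y}; counting gives |τ_{X×Y}| = 10.


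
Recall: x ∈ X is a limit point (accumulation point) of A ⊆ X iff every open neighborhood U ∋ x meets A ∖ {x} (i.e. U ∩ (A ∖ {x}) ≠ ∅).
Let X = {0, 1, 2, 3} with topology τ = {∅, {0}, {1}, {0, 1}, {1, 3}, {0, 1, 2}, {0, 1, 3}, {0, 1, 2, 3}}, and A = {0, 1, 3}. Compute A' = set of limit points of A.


A' = {2, 3}

For each x ∈ X, list the open sets U ∈ τ with x ∈ U, then check whether U ∩ (A ∖ {x}) ≠ ∅ for every such U.
  x = 0: open {0} ∋ x has {0} ∩ (A ∖ {0}) = ∅, so x is NOT a limit point.
  x = 1: open {1} ∋ x has {1} ∩ (A ∖ {1}) = ∅, so x is NOT a limit point.
  x = 2: opens ∋ x are {0, 1, 2}, {0, 1, 2, 3}; each meets A ∖ {2}, so x IS a limit point.
  x = 3: opens ∋ x are {1, 3}, {0, 1, 3}, {0, 1, 2, 3}; each meets A ∖ {3}, so x IS a limit point.
Collecting: A' = {2, 3}.


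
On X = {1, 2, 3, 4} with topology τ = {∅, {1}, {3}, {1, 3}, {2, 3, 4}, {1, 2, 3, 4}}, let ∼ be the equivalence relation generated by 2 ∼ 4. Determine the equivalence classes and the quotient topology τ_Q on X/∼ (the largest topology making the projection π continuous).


X/∼ = {[1], [2=4], [3]}; |τ_Q| = 6.

Equivalence classes: [1], [2=4], [3].
Quotient map π: X → X/∼ sends 1 ↦ [1], 2 ↦ [2=4], 3 ↦ [3], 4 ↦ [2=4].
For each subset V ⊆ X/∼, compute π^{-1}(V) ⊆ X and check whether π^{-1}(V) ∈ τ. V is open in τ_Q iff π^{-1}(V) ∈ τ.
  V = {}: π^{-1}(V) = ∅ ∈ τ ✓.
  V = {[1]}: π^{-1}(V) = {1} ∈ τ ✓.
  V = {[2=4]}: π^{-1}(V) = {2, 4} ∉ τ ✗.
  V = {[1], [2=4]}: π^{-1}(V) = {1, 2, 4} ∉ τ ✗.
  V = {[3]}: π^{-1}(V) = {3} ∈ τ ✓.
  V = {[1], [3]}: π^{-1}(V) = {1, 3} ∈ τ ✓.
  V = {[2=4], [3]}: π^{-1}(V) = {2, 3, 4} ∈ τ ✓.
  V = {[1], [2=4], [3]}: π^{-1}(V) = {1, 2, 3, 4} ∈ τ ✓.
Open sets in the quotient: τ_Q = {{}, {[1]}, {[3]}, {[1], [3]}, {[2=4], [3]}, {[1], [2=4], [3]}} (6 elements).


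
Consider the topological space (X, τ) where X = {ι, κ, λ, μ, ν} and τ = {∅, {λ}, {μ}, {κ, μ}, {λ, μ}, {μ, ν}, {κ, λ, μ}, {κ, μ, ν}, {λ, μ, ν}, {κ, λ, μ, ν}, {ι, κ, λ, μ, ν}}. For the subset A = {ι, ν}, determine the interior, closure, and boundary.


int(A) = ∅, cl(A) = {ι, ν}, ∂A = {ι, ν}.

Closed sets in (X, τ) are complements of opens:
  closed(X, τ) = {∅, {ι}, {ι, κ}, {ι, λ}, {ι, ν}, {ι, κ, λ}, {ι, κ, ν}, {ι, λ, ν}, {ι, κ, λ, ν}, {ι, κ, μ, ν}, {ι, κ, λ, μ, ν}}.
int(A) = ⋃ {U ∈ τ : U ⊆ A}. Opens contained in A: ∅.
Taking the union of these: int(A) = ∅.
cl(A) = ⋂ {C closed : A ⊆ C}. Closed sets containing A: {ι, ν}, {ι, κ, ν}, {ι, λ, ν}, {ι, κ, λ, ν}, {ι, κ, μ, ν}, {ι, κ, λ, μ, ν}.
Intersecting these: cl(A) = {ι, ν}.
∂A = cl(A) ∖ int(A) = {ι, ν} ∖ ∅ = {ι, ν}.


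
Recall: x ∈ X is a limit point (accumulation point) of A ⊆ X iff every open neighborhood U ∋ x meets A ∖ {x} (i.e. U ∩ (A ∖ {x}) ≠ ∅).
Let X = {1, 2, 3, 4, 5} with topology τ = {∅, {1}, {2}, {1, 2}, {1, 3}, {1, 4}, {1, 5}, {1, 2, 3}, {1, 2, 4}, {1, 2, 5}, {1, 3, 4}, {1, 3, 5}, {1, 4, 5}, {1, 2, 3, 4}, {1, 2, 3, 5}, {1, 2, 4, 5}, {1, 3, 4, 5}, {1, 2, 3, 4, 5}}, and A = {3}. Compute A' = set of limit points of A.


A' = ∅

For each x ∈ X, list the open sets U ∈ τ with x ∈ U, then check whether U ∩ (A ∖ {x}) ≠ ∅ for every such U.
  x = 1: open {1} ∋ x has {1} ∩ (A ∖ {1}) = ∅, so x is NOT a limit point.
  x = 2: open {2} ∋ x has {2} ∩ (A ∖ {2}) = ∅, so x is NOT a limit point.
  x = 3: open {1, 3} ∋ x has {1, 3} ∩ (A ∖ {3}) = ∅, so x is NOT a limit point.
  x = 4: open {1, 4} ∋ x has {1, 4} ∩ (A ∖ {4}) = ∅, so x is NOT a limit point.
  x = 5: open {1, 5} ∋ x has {1, 5} ∩ (A ∖ {5}) = ∅, so x is NOT a limit point.
Collecting: A' = ∅.


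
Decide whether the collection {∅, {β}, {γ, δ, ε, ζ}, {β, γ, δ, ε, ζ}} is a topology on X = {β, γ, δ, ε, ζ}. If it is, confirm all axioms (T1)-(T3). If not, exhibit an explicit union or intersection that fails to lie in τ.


τ IS a topology on X.

Axiom (T1): ∅ ∈ τ? Yes; X ∈ τ? Yes.
Axiom (T2/T3): check pairwise unions and intersections of members of τ.
All pairwise intersections and unions checked — each lies in τ. Therefore τ satisfies (T1), (T2), (T3): it IS a topology on X.


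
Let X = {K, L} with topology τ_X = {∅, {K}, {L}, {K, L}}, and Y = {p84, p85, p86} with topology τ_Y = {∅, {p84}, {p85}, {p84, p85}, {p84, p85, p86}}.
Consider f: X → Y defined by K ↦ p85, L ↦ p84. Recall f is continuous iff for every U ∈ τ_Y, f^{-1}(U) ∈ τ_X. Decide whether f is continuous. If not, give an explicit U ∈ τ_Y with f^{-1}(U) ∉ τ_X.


f IS continuous.

Compute f^{-1}(U) for each U ∈ τ_Y:
  U = ∅: f^{-1}(U) = ∅ ∈ τ_X ✓.
  U = {p84}: f^{-1}(U) = {L} ∈ τ_X ✓.
  U = {p85}: f^{-1}(U) = {K} ∈ τ_X ✓.
  U = {p84, p85}: f^{-1}(U) = {K, L} ∈ τ_X ✓.
  U = {p84, p85, p86}: f^{-1}(U) = {K, L} ∈ τ_X ✓.
Every preimage lies in τ_X, so f IS continuous.


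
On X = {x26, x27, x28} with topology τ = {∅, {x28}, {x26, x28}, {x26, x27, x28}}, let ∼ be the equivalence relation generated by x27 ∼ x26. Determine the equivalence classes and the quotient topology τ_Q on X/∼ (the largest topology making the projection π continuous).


X/∼ = {[x26=x27], [x28]}; |τ_Q| = 3.

Equivalence classes: [x26=x27], [x28].
Quotient map π: X → X/∼ sends x26 ↦ [x26=x27], x27 ↦ [x26=x27], x28 ↦ [x28].
For each subset V ⊆ X/∼, compute π^{-1}(V) ⊆ X and check whether π^{-1}(V) ∈ τ. V is open in τ_Q iff π^{-1}(V) ∈ τ.
  V = {}: π^{-1}(V) = ∅ ∈ τ ✓.
  V = {[x26=x27]}: π^{-1}(V) = {x26, x27} ∉ τ ✗.
  V = {[x28]}: π^{-1}(V) = {x28} ∈ τ ✓.
  V = {[x26=x27], [x28]}: π^{-1}(V) = {x26, x27, x28} ∈ τ ✓.
Open sets in the quotient: τ_Q = {{}, {[x28]}, {[x26=x27], [x28]}} (3 elements).


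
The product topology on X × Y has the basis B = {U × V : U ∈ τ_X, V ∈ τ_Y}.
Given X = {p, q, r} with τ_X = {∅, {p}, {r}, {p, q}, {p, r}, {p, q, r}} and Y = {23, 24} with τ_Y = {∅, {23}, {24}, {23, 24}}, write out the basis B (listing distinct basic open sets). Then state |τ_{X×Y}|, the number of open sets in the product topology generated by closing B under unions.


Basis B = {∅ × ∅, {p} × {23}, {p} × {24}, {r} × {23}, {r} × {24}, {p} × {23, 24}, {p, q} × {23}, {p, r} × {23}, {p, q} × {24}, {p, r} × {24}, {r} × {23, 24}, {p, q, r} × {23}, {p, q, r} × {24}, {p, q} × {23, 24}, {p, r} × {23, 24}, {p, q, r} × {23, 24}}; |τ_{X×Y}| = 36.

Enumerate products U × V with U ∈ τ_X, V ∈ τ_Y (deduplicated):
  ∅ × ∅ = {} (∅)
  {p} × {23} = {(p,23)}
  {p} × {24} = {(p,24)}
  {r} × {23} = {(r,23)}
  {r} × {24} = {(r,24)}
  {p} × {23, 24} = {(p,23), (p,24)}
  {p, q} × {23} = {(p,23), (q,23)}
  {p, r} × {23} = {(p,23), (r,23)}
  {p, q} × {24} = {(p,24), (q,24)}
  {p, r} × {24} = {(p,24), (r,24)}
  {r} × {23, 24} = {(r,23), (r,24)}
  {p, q, r} × {23} = {(p,23), (q,23), (r,23)}
  {p, q, r} × {24} = {(p,24), (q,24), (r,24)}
  {p, q} × {23, 24} = {(p,23), (p,24), (q,23), (q,24)}
  {p, r} × {23, 24} = {(p,23), (p,24), (r,23), (r,24)}
  {p, q, r} × {23, 24} = {(p,23), (p,24), (q,23), (q,24), (r,23), (r,24)}
These 16 distinct sets form the basis B.
Close under arbitrary unions to get τ_{X×Y}; counting gives |τ_{X×Y}| = 36.


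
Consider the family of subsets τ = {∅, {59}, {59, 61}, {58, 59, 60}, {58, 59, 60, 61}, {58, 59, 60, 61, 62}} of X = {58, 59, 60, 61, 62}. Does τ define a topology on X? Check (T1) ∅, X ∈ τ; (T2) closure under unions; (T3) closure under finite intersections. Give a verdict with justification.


τ IS a topology on X.

Axiom (T1): ∅ ∈ τ? Yes; X ∈ τ? Yes.
Axiom (T2/T3): check pairwise unions and intersections of members of τ.
All pairwise intersections and unions checked — each lies in τ. Therefore τ satisfies (T1), (T2), (T3): it IS a topology on X.


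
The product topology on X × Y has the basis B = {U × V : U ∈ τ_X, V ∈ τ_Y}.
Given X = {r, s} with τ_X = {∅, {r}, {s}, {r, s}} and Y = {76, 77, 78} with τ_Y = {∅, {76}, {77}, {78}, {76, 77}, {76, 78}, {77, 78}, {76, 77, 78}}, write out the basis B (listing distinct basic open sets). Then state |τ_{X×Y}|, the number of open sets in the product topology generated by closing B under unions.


Basis B = {∅ × ∅, {r} × {76}, {r} × {77}, {r} × {78}, {s} × {76}, {s} × {77}, {s} × {78}, {r} × {76, 77}, {r} × {76, 78}, {r, s} × {76}, {r} × {77, 78}, {r, s} × {77}, {r, s} × {78}, {s} × {76, 77}, {s} × {76, 78}, {s} × {77, 78}, {r} × {76, 77, 78}, {s} × {76, 77, 78}, {r, s} × {76, 77}, {r, s} × {76, 78}, {r, s} × {77, 78}, {r, s} × {76, 77, 78}}; |τ_{X×Y}| = 64.

Enumerate products U × V with U ∈ τ_X, V ∈ τ_Y (deduplicated):
  ∅ × ∅ = {} (∅)
  {r} × {76} = {(r,76)}
  {r} × {77} = {(r,77)}
  {r} × {78} = {(r,78)}
  {s} × {76} = {(s,76)}
  {s} × {77} = {(s,77)}
  {s} × {78} = {(s,78)}
  {r} × {76, 77} = {(r,76), (r,77)}
  {r} × {76, 78} = {(r,76), (r,78)}
  {r, s} × {76} = {(r,76), (s,76)}
  {r} × {77, 78} = {(r,77), (r,78)}
  {r, s} × {77} = {(r,77), (s,77)}
  {r, s} × {78} = {(r,78), (s,78)}
  {s} × {76, 77} = {(s,76), (s,77)}
  {s} × {76, 78} = {(s,76), (s,78)}
  {s} × {77, 78} = {(s,77), (s,78)}
  {r} × {76, 77, 78} = {(r,76), (r,77), (r,78)}
  {s} × {76, 77, 78} = {(s,76), (s,77), (s,78)}
  {r, s} × {76, 77} = {(r,76), (r,77), (s,76), (s,77)}
  {r, s} × {76, 78} = {(r,76), (r,78), (s,76), (s,78)}
  {r, s} × {77, 78} = {(r,77), (r,78), (s,77), (s,78)}
  {r, s} × {76, 77, 78} = {(r,76), (r,77), (r,78), (s,76), (s,77), (s,78)}
These 22 distinct sets form the basis B.
Close under arbitrary unions to get τ_{X×Y}; counting gives |τ_{X×Y}| = 64.


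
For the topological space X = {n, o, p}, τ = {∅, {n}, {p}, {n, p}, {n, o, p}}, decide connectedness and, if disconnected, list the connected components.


(X, τ) is connected.

Find clopen sets (U ∈ τ with X ∖ U ∈ τ):
  U = ∅, X ∖ U = {n, o, p} — both open, so U is clopen.
  U = {n, o, p}, X ∖ U = ∅ — both open, so U is clopen.
Only trivial clopens (∅ and X) exist, so (X, τ) is connected.
Compute connected components by grouping points that agree on all clopens:
  component: {n, o, p}


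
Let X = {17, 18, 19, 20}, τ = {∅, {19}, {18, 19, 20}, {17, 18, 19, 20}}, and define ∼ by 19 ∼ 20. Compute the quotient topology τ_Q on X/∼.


X/∼ = {[17], [18], [19=20]}; |τ_Q| = 3.

Equivalence classes: [17], [18], [19=20].
Quotient map π: X → X/∼ sends 17 ↦ [17], 18 ↦ [18], 19 ↦ [19=20], 20 ↦ [19=20].
For each subset V ⊆ X/∼, compute π^{-1}(V) ⊆ X and check whether π^{-1}(V) ∈ τ. V is open in τ_Q iff π^{-1}(V) ∈ τ.
  V = {}: π^{-1}(V) = ∅ ∈ τ ✓.
  V = {[17]}: π^{-1}(V) = {17} ∉ τ ✗.
  V = {[18]}: π^{-1}(V) = {18} ∉ τ ✗.
  V = {[17], [18]}: π^{-1}(V) = {17, 18} ∉ τ ✗.
  V = {[19=20]}: π^{-1}(V) = {19, 20} ∉ τ ✗.
  V = {[17], [19=20]}: π^{-1}(V) = {17, 19, 20} ∉ τ ✗.
  V = {[18], [19=20]}: π^{-1}(V) = {18, 19, 20} ∈ τ ✓.
  V = {[17], [18], [19=20]}: π^{-1}(V) = {17, 18, 19, 20} ∈ τ ✓.
Open sets in the quotient: τ_Q = {{}, {[18], [19=20]}, {[17], [18], [19=20]}} (3 elements).


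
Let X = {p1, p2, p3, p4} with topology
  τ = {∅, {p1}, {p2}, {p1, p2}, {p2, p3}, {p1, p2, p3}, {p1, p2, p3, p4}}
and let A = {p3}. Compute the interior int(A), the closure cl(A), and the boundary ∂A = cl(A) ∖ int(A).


int(A) = ∅, cl(A) = {p3, p4}, ∂A = {p3, p4}.

Closed sets in (X, τ) are complements of opens:
  closed(X, τ) = {∅, {p4}, {p1, p4}, {p3, p4}, {p1, p3, p4}, {p2, p3, p4}, {p1, p2, p3, p4}}.
int(A) = ⋃ {U ∈ τ : U ⊆ A}. Opens contained in A: ∅.
Taking the union of these: int(A) = ∅.
cl(A) = ⋂ {C closed : A ⊆ C}. Closed sets containing A: {p3, p4}, {p1, p3, p4}, {p2, p3, p4}, {p1, p2, p3, p4}.
Intersecting these: cl(A) = {p3, p4}.
∂A = cl(A) ∖ int(A) = {p3, p4} ∖ ∅ = {p3, p4}.


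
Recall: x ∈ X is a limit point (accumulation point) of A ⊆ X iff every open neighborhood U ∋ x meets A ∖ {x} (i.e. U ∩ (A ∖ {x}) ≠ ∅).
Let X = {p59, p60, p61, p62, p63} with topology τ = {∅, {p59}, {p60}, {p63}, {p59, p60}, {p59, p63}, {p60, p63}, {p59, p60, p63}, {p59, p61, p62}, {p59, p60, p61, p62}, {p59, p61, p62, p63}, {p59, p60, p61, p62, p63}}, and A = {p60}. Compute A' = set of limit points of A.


A' = ∅

For each x ∈ X, list the open sets U ∈ τ with x ∈ U, then check whether U ∩ (A ∖ {x}) ≠ ∅ for every such U.
  x = p59: open {p59} ∋ x has {p59} ∩ (A ∖ {p59}) = ∅, so x is NOT a limit point.
  x = p60: open {p60} ∋ x has {p60} ∩ (A ∖ {p60}) = ∅, so x is NOT a limit point.
  x = p61: open {p59, p61, p62} ∋ x has {p59, p61, p62} ∩ (A ∖ {p61}) = ∅, so x is NOT a limit point.
  x = p62: open {p59, p61, p62} ∋ x has {p59, p61, p62} ∩ (A ∖ {p62}) = ∅, so x is NOT a limit point.
  x = p63: open {p63} ∋ x has {p63} ∩ (A ∖ {p63}) = ∅, so x is NOT a limit point.
Collecting: A' = ∅.


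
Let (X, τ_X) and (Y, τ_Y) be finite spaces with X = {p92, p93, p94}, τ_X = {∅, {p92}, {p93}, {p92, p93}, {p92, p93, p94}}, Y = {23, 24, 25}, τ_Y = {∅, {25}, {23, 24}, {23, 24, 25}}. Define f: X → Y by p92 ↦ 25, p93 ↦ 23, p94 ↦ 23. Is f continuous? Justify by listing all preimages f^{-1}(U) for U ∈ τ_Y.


f is NOT continuous.

Compute f^{-1}(U) for each U ∈ τ_Y:
  U = ∅: f^{-1}(U) = ∅ ∈ τ_X ✓.
  U = {25}: f^{-1}(U) = {p92} ∈ τ_X ✓.
  U = {23, 24}: f^{-1}(U) = {p93, p94} ∉ τ_X ✗.
  U = {23, 24, 25}: f^{-1}(U) = {p92, p93, p94} ∈ τ_X ✓.
Found U = {23, 24} with f^{-1}(U) = {p93, p94} not in τ_X. Therefore f is NOT continuous.


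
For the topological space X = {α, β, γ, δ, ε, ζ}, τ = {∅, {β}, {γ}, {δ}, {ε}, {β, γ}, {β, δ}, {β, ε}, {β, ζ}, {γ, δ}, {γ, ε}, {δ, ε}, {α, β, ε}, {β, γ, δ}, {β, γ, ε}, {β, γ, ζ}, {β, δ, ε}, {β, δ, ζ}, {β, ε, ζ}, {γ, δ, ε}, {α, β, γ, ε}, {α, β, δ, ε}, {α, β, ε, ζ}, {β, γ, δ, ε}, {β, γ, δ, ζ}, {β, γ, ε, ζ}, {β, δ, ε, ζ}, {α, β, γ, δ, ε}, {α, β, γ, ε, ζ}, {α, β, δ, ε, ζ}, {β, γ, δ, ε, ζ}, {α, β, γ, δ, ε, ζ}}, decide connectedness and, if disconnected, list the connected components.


(X, τ) is disconnected; components = [{γ}, {δ}, {α, β, ε, ζ}].

Find clopen sets (U ∈ τ with X ∖ U ∈ τ):
  U = ∅, X ∖ U = {α, β, γ, δ, ε, ζ} — both open, so U is clopen.
  U = {γ}, X ∖ U = {α, β, δ, ε, ζ} — both open, so U is clopen.
  U = {δ}, X ∖ U = {α, β, γ, ε, ζ} — both open, so U is clopen.
  U = {γ, δ}, X ∖ U = {α, β, ε, ζ} — both open, so U is clopen.
  U = {α, β, ε, ζ}, X ∖ U = {γ, δ} — both open, so U is clopen.
  U = {α, β, γ, ε, ζ}, X ∖ U = {δ} — both open, so U is clopen.
  U = {α, β, δ, ε, ζ}, X ∖ U = {γ} — both open, so U is clopen.
  U = {α, β, γ, δ, ε, ζ}, X ∖ U = ∅ — both open, so U is clopen.
Nontrivial clopen(s) exist: e.g. {α, β, δ, ε, ζ}. So (X, τ) is disconnected.
Compute connected components by grouping points that agree on all clopens:
  component: {γ}
  component: {δ}
  component: {α, β, ε, ζ}


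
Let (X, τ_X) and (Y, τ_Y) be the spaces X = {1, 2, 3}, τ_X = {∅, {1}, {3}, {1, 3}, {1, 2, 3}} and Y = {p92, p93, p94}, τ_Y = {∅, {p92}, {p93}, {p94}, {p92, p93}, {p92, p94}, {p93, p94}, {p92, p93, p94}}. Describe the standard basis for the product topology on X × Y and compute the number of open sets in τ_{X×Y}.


Basis B = {∅ × ∅, {1} × {p92}, {1} × {p93}, {1} × {p94}, {3} × {p92}, {3} × {p93}, {3} × {p94}, {1} × {p92, p93}, {1} × {p92, p94}, {1, 3} × {p92}, {1} × {p93, p94}, {1, 3} × {p93}, {1, 3} × {p94}, {3} × {p92, p93}, {3} × {p92, p94}, {3} × {p93, p94}, {1} × {p92, p93, p94}, {1, 2, 3} × {p92}, {1, 2, 3} × {p93}, {1, 2, 3} × {p94}, {3} × {p92, p93, p94}, {1, 3} × {p92, p93}, {1, 3} × {p92, p94}, {1, 3} × {p93, p94}, {1, 3} × {p92, p93, p94}, {1, 2, 3} × {p92, p93}, {1, 2, 3} × {p92, p94}, {1, 2, 3} × {p93, p94}, {1, 2, 3} × {p92, p93, p94}}; |τ_{X×Y}| = 125.

Enumerate products U × V with U ∈ τ_X, V ∈ τ_Y (deduplicated):
  ∅ × ∅ = {} (∅)
  {1} × {p92} = {(1,p92)}
  {1} × {p93} = {(1,p93)}
  {1} × {p94} = {(1,p94)}
  {3} × {p92} = {(3,p92)}
  {3} × {p93} = {(3,p93)}
  {3} × {p94} = {(3,p94)}
  {1} × {p92, p93} = {(1,p92), (1,p93)}
  {1} × {p92, p94} = {(1,p92), (1,p94)}
  {1, 3} × {p92} = {(1,p92), (3,p92)}
  {1} × {p93, p94} = {(1,p93), (1,p94)}
  {1, 3} × {p93} = {(1,p93), (3,p93)}
  {1, 3} × {p94} = {(1,p94), (3,p94)}
  {3} × {p92, p93} = {(3,p92), (3,p93)}
  {3} × {p92, p94} = {(3,p92), (3,p94)}
  {3} × {p93, p94} = {(3,p93), (3,p94)}
  {1} × {p92, p93, p94} = {(1,p92), (1,p93), (1,p94)}
  {1, 2, 3} × {p92} = {(1,p92), (2,p92), (3,p92)}
  {1, 2, 3} × {p93} = {(1,p93), (2,p93), (3,p93)}
  {1, 2, 3} × {p94} = {(1,p94), (2,p94), (3,p94)}
  {3} × {p92, p93, p94} = {(3,p92), (3,p93), (3,p94)}
  {1, 3} × {p92, p93} = {(1,p92), (1,p93), (3,p92), (3,p93)}
  {1, 3} × {p92, p94} = {(1,p92), (1,p94), (3,p92), (3,p94)}
  {1, 3} × {p93, p94} = {(1,p93), (1,p94), (3,p93), (3,p94)}
  {1, 3} × {p92, p93, p94} = {(1,p92), (1,p93), (1,p94), (3,p92), (3,p93), (3,p94)}
  {1, 2, 3} × {p92, p93} = {(1,p92), (1,p93), (2,p92), (2,p93), (3,p92), (3,p93)}
  {1, 2, 3} × {p92, p94} = {(1,p92), (1,p94), (2,p92), (2,p94), (3,p92), (3,p94)}
  {1, 2, 3} × {p93, p94} = {(1,p93), (1,p94), (2,p93), (2,p94), (3,p93), (3,p94)}
  {1, 2, 3} × {p92, p93, p94} = {(1,p92), (1,p93), (1,p94), (2,p92), (2,p93), (2,p94), (3,p92), (3,p93), (3,p94)}
These 29 distinct sets form the basis B.
Close under arbitrary unions to get τ_{X×Y}; counting gives |τ_{X×Y}| = 125.
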